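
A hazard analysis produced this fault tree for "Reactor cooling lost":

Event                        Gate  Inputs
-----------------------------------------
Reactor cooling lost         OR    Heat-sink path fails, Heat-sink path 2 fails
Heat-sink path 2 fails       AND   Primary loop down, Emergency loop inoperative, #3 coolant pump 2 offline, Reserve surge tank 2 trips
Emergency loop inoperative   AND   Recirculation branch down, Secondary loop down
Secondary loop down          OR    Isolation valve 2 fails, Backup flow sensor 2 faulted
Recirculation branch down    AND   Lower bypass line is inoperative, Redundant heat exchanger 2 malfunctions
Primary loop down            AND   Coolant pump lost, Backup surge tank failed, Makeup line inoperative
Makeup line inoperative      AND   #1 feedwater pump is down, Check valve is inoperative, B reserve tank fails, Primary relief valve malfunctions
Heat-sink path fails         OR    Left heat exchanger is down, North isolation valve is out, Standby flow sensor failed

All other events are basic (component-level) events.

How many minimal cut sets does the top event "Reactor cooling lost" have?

Heat-sink path fails [OR]: union of children's cut sets → 3 cut set(s).
Makeup line inoperative [AND]: one cut set from each child combined → 1 × 1 × 1 × 1 = 1 cut set(s).
Primary loop down [AND]: one cut set from each child combined → 1 × 1 × 1 = 1 cut set(s).
Recirculation branch down [AND]: one cut set from each child combined → 1 × 1 = 1 cut set(s).
Secondary loop down [OR]: union of children's cut sets → 2 cut set(s).
Emergency loop inoperative [AND]: one cut set from each child combined → 1 × 2 = 2 cut set(s).
Heat-sink path 2 fails [AND]: one cut set from each child combined → 1 × 2 × 1 × 1 = 2 cut set(s).
Reactor cooling lost [OR]: union of children's cut sets → 5 cut set(s).
Minimal cut sets: {Left heat exchanger is down}; {North isolation valve is out}; {Standby flow sensor failed}; {#1 feedwater pump is down, #3 coolant pump 2 offline, B reserve tank fails, Backup surge tank failed, Check valve is inoperative, Coolant pump lost, Isolation valve 2 fails, Lower bypass line is inoperative, Primary relief valve malfunctions, Redundant heat exchanger 2 malfunctions, Reserve surge tank 2 trips}; {#1 feedwater pump is down, #3 coolant pump 2 offline, B reserve tank fails, Backup flow sensor 2 faulted, Backup surge tank failed, Check valve is inoperative, Coolant pump lost, Lower bypass line is inoperative, Primary relief valve malfunctions, Redundant heat exchanger 2 malfunctions, Reserve surge tank 2 trips}.

5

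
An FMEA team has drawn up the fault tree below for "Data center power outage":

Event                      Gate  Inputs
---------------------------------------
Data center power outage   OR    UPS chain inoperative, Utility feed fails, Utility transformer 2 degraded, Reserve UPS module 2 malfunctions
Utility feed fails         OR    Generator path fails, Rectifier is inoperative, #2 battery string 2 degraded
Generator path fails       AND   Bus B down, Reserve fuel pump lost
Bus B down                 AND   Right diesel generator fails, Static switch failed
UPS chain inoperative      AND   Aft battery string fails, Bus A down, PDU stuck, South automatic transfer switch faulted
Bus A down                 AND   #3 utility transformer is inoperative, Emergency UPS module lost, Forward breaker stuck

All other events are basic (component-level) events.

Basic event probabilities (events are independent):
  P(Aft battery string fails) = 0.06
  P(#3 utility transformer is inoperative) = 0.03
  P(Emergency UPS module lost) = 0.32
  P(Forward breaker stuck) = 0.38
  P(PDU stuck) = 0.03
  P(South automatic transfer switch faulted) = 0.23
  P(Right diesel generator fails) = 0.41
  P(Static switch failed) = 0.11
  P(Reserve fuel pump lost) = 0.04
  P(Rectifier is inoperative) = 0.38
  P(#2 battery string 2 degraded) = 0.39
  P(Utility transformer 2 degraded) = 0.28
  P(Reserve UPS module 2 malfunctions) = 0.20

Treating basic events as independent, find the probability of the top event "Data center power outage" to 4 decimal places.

0.7826

P(Bus A down) [AND] = 0.03 × 0.32 × 0.38 = 0.003648
P(UPS chain inoperative) [AND] = 0.06 × 0.003648 × 0.03 × 0.23 = 0.000002
P(Bus B down) [AND] = 0.41 × 0.11 = 0.045100
P(Generator path fails) [AND] = 0.045100 × 0.04 = 0.001804
P(Utility feed fails) [OR] = 1 − (1−0.001804) × (1−0.38) × (1−0.39) = 0.622482
P(Data center power outage) [OR] = 1 − (1−0.000002) × (1−0.622482) × (1−0.28) × (1−0.20) = 0.782550
Rounded to 4 decimal places: P(Data center power outage) ≈ 0.7826.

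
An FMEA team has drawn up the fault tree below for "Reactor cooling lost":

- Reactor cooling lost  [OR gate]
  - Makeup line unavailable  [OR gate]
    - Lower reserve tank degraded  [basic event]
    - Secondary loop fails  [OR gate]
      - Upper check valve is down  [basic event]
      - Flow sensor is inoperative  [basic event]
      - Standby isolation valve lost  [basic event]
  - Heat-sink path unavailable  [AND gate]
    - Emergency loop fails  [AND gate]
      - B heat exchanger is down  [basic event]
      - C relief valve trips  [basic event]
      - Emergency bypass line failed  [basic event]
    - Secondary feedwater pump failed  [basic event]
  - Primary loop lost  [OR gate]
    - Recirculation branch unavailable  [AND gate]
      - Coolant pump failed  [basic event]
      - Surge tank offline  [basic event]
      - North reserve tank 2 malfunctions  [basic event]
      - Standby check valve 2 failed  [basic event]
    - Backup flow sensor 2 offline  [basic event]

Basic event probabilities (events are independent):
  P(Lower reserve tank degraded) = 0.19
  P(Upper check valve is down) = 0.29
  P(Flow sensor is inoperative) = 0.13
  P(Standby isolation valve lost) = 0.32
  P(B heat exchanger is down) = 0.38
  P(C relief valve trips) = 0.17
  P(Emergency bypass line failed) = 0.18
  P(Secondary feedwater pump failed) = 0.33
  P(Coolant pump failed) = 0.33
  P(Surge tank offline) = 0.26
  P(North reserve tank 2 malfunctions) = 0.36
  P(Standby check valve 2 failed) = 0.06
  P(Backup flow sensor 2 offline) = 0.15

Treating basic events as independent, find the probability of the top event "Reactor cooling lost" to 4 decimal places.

0.7124

P(Secondary loop fails) [OR] = 1 − (1−0.29) × (1−0.13) × (1−0.32) = 0.579964
P(Makeup line unavailable) [OR] = 1 − (1−0.19) × (1−0.579964) = 0.659771
P(Emergency loop fails) [AND] = 0.38 × 0.17 × 0.18 = 0.011628
P(Heat-sink path unavailable) [AND] = 0.011628 × 0.33 = 0.003837
P(Recirculation branch unavailable) [AND] = 0.33 × 0.26 × 0.36 × 0.06 = 0.001853
P(Primary loop lost) [OR] = 1 − (1−0.001853) × (1−0.15) = 0.151575
P(Reactor cooling lost) [OR] = 1 − (1−0.659771) × (1−0.003837) × (1−0.151575) = 0.712449
Rounded to 4 decimal places: P(Reactor cooling lost) ≈ 0.7124.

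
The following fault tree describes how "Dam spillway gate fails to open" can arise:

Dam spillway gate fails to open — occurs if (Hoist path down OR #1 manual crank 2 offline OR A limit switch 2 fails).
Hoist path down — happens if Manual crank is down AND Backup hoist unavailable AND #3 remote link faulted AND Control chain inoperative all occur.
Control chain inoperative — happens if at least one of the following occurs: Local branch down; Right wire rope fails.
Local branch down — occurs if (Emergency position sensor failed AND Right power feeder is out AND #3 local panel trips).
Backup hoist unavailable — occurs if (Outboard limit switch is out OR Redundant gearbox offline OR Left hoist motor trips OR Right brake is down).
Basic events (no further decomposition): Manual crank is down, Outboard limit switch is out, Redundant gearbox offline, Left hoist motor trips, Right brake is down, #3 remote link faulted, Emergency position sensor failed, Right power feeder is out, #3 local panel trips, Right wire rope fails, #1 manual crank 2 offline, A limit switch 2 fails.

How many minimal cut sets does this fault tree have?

10

Backup hoist unavailable [OR]: union of children's cut sets → 4 cut set(s).
Local branch down [AND]: one cut set from each child combined → 1 × 1 × 1 = 1 cut set(s).
Control chain inoperative [OR]: union of children's cut sets → 2 cut set(s).
Hoist path down [AND]: one cut set from each child combined → 1 × 4 × 1 × 2 = 8 cut set(s).
Dam spillway gate fails to open [OR]: union of children's cut sets → 10 cut set(s).
Minimal cut sets: {#3 local panel trips, #3 remote link faulted, Emergency position sensor failed, Manual crank is down, Outboard limit switch is out, Right power feeder is out}; {#3 remote link faulted, Manual crank is down, Outboard limit switch is out, Right wire rope fails}; {#3 local panel trips, #3 remote link faulted, Emergency position sensor failed, Manual crank is down, Redundant gearbox offline, Right power feeder is out}; {#3 remote link faulted, Manual crank is down, Redundant gearbox offline, Right wire rope fails}; {#3 local panel trips, #3 remote link faulted, Emergency position sensor failed, Left hoist motor trips, Manual crank is down, Right power feeder is out}; {#3 remote link faulted, Left hoist motor trips, Manual crank is down, Right wire rope fails}; {#3 local panel trips, #3 remote link faulted, Emergency position sensor failed, Manual crank is down, Right brake is down, Right power feeder is out}; {#3 remote link faulted, Manual crank is down, Right brake is down, Right wire rope fails}; {#1 manual crank 2 offline}; {A limit switch 2 fails}.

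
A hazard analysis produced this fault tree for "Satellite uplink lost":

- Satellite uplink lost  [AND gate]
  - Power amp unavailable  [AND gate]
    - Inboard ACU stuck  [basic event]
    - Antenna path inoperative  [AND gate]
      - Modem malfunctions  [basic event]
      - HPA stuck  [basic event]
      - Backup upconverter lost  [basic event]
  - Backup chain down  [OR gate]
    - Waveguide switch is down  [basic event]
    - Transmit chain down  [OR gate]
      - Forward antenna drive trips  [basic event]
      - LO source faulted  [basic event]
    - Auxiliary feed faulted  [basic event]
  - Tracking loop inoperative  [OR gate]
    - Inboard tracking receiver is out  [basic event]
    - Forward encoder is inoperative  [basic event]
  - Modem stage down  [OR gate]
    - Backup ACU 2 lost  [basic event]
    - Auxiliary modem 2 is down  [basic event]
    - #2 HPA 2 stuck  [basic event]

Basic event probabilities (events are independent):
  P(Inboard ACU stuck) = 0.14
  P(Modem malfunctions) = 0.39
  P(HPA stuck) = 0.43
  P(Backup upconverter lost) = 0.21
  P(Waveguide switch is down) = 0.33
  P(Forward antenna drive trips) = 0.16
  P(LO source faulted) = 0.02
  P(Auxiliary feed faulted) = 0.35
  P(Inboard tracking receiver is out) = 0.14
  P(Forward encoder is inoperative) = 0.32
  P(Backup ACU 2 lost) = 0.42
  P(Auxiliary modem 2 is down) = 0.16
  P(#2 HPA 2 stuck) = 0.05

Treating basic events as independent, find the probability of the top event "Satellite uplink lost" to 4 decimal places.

0.0007

P(Antenna path inoperative) [AND] = 0.39 × 0.43 × 0.21 = 0.035217
P(Power amp unavailable) [AND] = 0.14 × 0.035217 = 0.004930
P(Transmit chain down) [OR] = 1 − (1−0.16) × (1−0.02) = 0.176800
P(Backup chain down) [OR] = 1 − (1−0.33) × (1−0.176800) × (1−0.35) = 0.641496
P(Tracking loop inoperative) [OR] = 1 − (1−0.14) × (1−0.32) = 0.415200
P(Modem stage down) [OR] = 1 − (1−0.42) × (1−0.16) × (1−0.05) = 0.537160
P(Satellite uplink lost) [AND] = 0.004930 × 0.641496 × 0.415200 × 0.537160 = 0.000705
Rounded to 4 decimal places: P(Satellite uplink lost) ≈ 0.0007.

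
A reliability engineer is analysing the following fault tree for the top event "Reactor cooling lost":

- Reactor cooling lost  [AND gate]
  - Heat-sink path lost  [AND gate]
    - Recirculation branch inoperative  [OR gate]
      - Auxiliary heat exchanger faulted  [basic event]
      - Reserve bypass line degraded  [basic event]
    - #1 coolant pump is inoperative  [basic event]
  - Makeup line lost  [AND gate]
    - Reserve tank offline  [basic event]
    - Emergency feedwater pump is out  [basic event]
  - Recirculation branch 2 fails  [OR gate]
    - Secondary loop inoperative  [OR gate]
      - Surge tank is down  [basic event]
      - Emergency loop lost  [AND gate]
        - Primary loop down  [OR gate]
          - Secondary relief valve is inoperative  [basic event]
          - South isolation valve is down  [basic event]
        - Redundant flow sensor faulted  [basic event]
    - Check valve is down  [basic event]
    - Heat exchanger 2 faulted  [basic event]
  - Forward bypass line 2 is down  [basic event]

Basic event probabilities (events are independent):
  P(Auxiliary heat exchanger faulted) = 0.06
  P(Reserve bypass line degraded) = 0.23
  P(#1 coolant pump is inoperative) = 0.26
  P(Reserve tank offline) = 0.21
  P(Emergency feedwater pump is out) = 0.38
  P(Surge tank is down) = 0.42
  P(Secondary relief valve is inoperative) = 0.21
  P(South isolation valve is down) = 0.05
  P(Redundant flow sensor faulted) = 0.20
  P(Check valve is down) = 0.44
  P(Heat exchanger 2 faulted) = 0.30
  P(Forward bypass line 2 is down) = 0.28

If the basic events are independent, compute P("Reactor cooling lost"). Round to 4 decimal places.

0.0013

P(Recirculation branch inoperative) [OR] = 1 − (1−0.06) × (1−0.23) = 0.276200
P(Heat-sink path lost) [AND] = 0.276200 × 0.26 = 0.071812
P(Makeup line lost) [AND] = 0.21 × 0.38 = 0.079800
P(Primary loop down) [OR] = 1 − (1−0.21) × (1−0.05) = 0.249500
P(Emergency loop lost) [AND] = 0.249500 × 0.20 = 0.049900
P(Secondary loop inoperative) [OR] = 1 − (1−0.42) × (1−0.049900) = 0.448942
P(Recirculation branch 2 fails) [OR] = 1 − (1−0.448942) × (1−0.44) × (1−0.30) = 0.783985
P(Reactor cooling lost) [AND] = 0.071812 × 0.079800 × 0.783985 × 0.28 = 0.001258
Rounded to 4 decimal places: P(Reactor cooling lost) ≈ 0.0013.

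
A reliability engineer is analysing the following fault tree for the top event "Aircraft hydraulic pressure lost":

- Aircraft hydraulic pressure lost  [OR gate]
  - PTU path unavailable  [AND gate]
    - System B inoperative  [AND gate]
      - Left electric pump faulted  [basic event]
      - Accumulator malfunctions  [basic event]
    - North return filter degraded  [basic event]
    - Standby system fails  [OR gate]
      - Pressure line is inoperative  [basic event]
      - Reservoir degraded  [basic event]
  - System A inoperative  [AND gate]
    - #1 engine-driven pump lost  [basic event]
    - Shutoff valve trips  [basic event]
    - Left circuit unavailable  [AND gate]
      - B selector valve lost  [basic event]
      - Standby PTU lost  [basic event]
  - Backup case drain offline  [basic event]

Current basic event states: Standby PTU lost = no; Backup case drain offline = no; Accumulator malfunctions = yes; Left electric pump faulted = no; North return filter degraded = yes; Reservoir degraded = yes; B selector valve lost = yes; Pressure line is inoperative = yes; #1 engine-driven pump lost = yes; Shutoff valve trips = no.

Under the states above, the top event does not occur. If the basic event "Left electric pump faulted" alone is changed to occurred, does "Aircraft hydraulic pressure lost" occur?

Counterfactual: set "Left electric pump faulted" to occurred.
System B inoperative [AND]: Left electric pump faulted=occurs, Accumulator malfunctions=occurs → all inputs occur → occurs.
Standby system fails [OR]: Pressure line is inoperative=occurs, Reservoir degraded=occurs → at least one input occurs → occurs.
PTU path unavailable [AND]: System B inoperative=occurs, North return filter degraded=occurs, Standby system fails=occurs → all inputs occur → occurs.
Left circuit unavailable [AND]: B selector valve lost=occurs, Standby PTU lost=not → not all inputs occur → does not occur.
System A inoperative [AND]: #1 engine-driven pump lost=occurs, Shutoff valve trips=not, Left circuit unavailable=not → not all inputs occur → does not occur.
Aircraft hydraulic pressure lost [OR]: PTU path unavailable=occurs, System A inoperative=not, Backup case drain offline=not → at least one input occurs → occurs.

Yes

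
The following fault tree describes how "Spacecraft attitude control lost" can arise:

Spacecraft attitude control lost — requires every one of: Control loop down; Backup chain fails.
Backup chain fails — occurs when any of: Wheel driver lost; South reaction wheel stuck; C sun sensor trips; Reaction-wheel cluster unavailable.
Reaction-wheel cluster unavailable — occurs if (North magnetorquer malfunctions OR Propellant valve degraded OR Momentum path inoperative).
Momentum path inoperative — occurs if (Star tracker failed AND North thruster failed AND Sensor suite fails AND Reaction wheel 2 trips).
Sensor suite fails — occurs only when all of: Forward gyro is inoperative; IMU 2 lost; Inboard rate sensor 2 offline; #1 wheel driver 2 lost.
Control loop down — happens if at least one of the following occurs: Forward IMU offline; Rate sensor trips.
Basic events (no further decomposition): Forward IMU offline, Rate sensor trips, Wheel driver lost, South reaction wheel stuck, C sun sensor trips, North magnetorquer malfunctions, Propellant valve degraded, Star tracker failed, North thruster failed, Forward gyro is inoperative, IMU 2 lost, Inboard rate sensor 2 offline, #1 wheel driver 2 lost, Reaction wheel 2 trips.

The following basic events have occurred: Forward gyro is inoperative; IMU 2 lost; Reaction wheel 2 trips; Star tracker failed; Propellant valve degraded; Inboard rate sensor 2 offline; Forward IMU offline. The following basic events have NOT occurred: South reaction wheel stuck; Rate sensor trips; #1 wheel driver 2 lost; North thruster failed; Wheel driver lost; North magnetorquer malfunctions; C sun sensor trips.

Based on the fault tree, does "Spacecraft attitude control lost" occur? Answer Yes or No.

Yes

Control loop down [OR]: Forward IMU offline=occurs, Rate sensor trips=not → at least one input occurs → occurs.
Sensor suite fails [AND]: Forward gyro is inoperative=occurs, IMU 2 lost=occurs, Inboard rate sensor 2 offline=occurs, #1 wheel driver 2 lost=not → not all inputs occur → does not occur.
Momentum path inoperative [AND]: Star tracker failed=occurs, North thruster failed=not, Sensor suite fails=not, Reaction wheel 2 trips=occurs → not all inputs occur → does not occur.
Reaction-wheel cluster unavailable [OR]: North magnetorquer malfunctions=not, Propellant valve degraded=occurs, Momentum path inoperative=not → at least one input occurs → occurs.
Backup chain fails [OR]: Wheel driver lost=not, South reaction wheel stuck=not, C sun sensor trips=not, Reaction-wheel cluster unavailable=occurs → at least one input occurs → occurs.
Spacecraft attitude control lost [AND]: Control loop down=occurs, Backup chain fails=occurs → all inputs occur → occurs.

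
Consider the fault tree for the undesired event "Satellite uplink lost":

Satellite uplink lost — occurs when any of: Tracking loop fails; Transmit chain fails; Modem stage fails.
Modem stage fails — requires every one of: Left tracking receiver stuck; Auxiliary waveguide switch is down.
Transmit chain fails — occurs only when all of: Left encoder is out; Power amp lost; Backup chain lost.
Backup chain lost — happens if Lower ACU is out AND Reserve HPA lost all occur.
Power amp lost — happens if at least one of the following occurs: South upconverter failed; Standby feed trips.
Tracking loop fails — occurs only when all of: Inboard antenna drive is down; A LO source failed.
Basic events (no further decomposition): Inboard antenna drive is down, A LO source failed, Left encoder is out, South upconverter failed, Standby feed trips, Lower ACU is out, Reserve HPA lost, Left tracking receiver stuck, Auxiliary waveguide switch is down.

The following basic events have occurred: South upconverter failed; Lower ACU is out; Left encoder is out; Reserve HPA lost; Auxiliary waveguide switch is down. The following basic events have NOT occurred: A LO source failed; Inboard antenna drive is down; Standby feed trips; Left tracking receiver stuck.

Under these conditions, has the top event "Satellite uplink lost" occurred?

Tracking loop fails [AND]: Inboard antenna drive is down=not, A LO source failed=not → not all inputs occur → does not occur.
Power amp lost [OR]: South upconverter failed=occurs, Standby feed trips=not → at least one input occurs → occurs.
Backup chain lost [AND]: Lower ACU is out=occurs, Reserve HPA lost=occurs → all inputs occur → occurs.
Transmit chain fails [AND]: Left encoder is out=occurs, Power amp lost=occurs, Backup chain lost=occurs → all inputs occur → occurs.
Modem stage fails [AND]: Left tracking receiver stuck=not, Auxiliary waveguide switch is down=occurs → not all inputs occur → does not occur.
Satellite uplink lost [OR]: Tracking loop fails=not, Transmit chain fails=occurs, Modem stage fails=not → at least one input occurs → occurs.

Yes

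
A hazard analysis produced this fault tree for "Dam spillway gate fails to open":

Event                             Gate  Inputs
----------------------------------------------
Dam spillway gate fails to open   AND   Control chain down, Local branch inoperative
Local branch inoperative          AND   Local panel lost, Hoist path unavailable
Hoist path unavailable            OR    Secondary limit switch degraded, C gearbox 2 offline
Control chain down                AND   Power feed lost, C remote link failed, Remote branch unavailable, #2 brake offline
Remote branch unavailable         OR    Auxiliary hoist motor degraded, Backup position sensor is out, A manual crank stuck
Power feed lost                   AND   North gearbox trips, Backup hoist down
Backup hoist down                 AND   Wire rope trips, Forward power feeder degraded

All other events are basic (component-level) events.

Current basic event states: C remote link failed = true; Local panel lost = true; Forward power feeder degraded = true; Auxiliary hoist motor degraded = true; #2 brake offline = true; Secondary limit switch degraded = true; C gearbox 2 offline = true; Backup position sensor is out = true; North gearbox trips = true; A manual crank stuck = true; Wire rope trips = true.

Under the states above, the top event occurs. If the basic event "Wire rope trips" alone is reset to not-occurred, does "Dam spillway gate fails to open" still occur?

Counterfactual: set "Wire rope trips" to not occurred.
Backup hoist down [AND]: Wire rope trips=not, Forward power feeder degraded=occurs → not all inputs occur → does not occur.
Power feed lost [AND]: North gearbox trips=occurs, Backup hoist down=not → not all inputs occur → does not occur.
Remote branch unavailable [OR]: Auxiliary hoist motor degraded=occurs, Backup position sensor is out=occurs, A manual crank stuck=occurs → at least one input occurs → occurs.
Control chain down [AND]: Power feed lost=not, C remote link failed=occurs, Remote branch unavailable=occurs, #2 brake offline=occurs → not all inputs occur → does not occur.
Hoist path unavailable [OR]: Secondary limit switch degraded=occurs, C gearbox 2 offline=occurs → at least one input occurs → occurs.
Local branch inoperative [AND]: Local panel lost=occurs, Hoist path unavailable=occurs → all inputs occur → occurs.
Dam spillway gate fails to open [AND]: Control chain down=not, Local branch inoperative=occurs → not all inputs occur → does not occur.

No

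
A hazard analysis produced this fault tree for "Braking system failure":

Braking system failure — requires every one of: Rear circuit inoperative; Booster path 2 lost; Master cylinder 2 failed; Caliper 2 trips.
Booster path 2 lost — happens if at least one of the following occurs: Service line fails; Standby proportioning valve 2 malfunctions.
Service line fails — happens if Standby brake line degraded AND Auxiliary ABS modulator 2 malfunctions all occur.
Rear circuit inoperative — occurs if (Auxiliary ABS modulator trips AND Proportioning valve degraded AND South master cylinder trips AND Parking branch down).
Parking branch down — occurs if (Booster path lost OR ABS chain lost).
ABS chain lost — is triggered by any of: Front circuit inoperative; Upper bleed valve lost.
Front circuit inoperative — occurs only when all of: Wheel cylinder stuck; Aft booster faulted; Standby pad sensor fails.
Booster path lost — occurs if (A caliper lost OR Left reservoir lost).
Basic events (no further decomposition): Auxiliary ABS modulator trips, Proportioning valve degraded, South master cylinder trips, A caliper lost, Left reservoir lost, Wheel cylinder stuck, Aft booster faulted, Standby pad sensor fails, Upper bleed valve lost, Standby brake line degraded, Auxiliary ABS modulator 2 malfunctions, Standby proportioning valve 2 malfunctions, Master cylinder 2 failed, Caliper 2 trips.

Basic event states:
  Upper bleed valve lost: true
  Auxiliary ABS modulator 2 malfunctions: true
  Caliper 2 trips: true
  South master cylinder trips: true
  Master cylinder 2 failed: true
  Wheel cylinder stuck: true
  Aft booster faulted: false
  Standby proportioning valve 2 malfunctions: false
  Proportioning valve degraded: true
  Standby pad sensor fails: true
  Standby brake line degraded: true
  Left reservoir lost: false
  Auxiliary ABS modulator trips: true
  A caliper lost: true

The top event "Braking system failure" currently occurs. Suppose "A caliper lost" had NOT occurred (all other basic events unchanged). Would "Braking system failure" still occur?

Counterfactual: set "A caliper lost" to not occurred.
Booster path lost [OR]: A caliper lost=not, Left reservoir lost=not → no input occurs → does not occur.
Front circuit inoperative [AND]: Wheel cylinder stuck=occurs, Aft booster faulted=not, Standby pad sensor fails=occurs → not all inputs occur → does not occur.
ABS chain lost [OR]: Front circuit inoperative=not, Upper bleed valve lost=occurs → at least one input occurs → occurs.
Parking branch down [OR]: Booster path lost=not, ABS chain lost=occurs → at least one input occurs → occurs.
Rear circuit inoperative [AND]: Auxiliary ABS modulator trips=occurs, Proportioning valve degraded=occurs, South master cylinder trips=occurs, Parking branch down=occurs → all inputs occur → occurs.
Service line fails [AND]: Standby brake line degraded=occurs, Auxiliary ABS modulator 2 malfunctions=occurs → all inputs occur → occurs.
Booster path 2 lost [OR]: Service line fails=occurs, Standby proportioning valve 2 malfunctions=not → at least one input occurs → occurs.
Braking system failure [AND]: Rear circuit inoperative=occurs, Booster path 2 lost=occurs, Master cylinder 2 failed=occurs, Caliper 2 trips=occurs → all inputs occur → occurs.

Yes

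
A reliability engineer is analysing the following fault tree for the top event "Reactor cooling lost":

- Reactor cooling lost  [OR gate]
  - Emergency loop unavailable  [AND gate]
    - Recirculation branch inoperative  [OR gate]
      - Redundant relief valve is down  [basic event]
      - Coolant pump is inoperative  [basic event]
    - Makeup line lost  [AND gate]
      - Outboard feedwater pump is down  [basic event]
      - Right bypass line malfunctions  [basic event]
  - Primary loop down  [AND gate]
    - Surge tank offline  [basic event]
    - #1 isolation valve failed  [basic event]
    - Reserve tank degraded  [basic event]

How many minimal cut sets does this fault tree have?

Recirculation branch inoperative [OR]: union of children's cut sets → 2 cut set(s).
Makeup line lost [AND]: one cut set from each child combined → 1 × 1 = 1 cut set(s).
Emergency loop unavailable [AND]: one cut set from each child combined → 2 × 1 = 2 cut set(s).
Primary loop down [AND]: one cut set from each child combined → 1 × 1 × 1 = 1 cut set(s).
Reactor cooling lost [OR]: union of children's cut sets → 3 cut set(s).
Minimal cut sets: {Outboard feedwater pump is down, Redundant relief valve is down, Right bypass line malfunctions}; {Coolant pump is inoperative, Outboard feedwater pump is down, Right bypass line malfunctions}; {#1 isolation valve failed, Reserve tank degraded, Surge tank offline}.

3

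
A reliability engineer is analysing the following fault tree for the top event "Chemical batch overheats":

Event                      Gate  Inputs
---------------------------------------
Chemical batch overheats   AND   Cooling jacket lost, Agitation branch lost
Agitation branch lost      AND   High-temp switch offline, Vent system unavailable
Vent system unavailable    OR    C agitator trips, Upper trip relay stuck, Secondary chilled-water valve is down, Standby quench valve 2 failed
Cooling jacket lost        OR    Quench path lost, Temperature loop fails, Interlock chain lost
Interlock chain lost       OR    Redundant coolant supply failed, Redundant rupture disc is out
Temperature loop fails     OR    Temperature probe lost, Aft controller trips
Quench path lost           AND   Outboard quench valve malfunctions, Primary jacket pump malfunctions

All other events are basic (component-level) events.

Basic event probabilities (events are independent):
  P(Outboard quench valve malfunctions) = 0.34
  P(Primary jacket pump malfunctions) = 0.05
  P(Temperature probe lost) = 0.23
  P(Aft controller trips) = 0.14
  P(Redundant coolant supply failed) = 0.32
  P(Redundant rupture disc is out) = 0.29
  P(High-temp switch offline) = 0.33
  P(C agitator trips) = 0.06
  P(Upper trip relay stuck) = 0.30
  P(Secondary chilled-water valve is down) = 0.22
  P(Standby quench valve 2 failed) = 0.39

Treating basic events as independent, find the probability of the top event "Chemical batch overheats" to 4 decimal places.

0.1554

P(Quench path lost) [AND] = 0.34 × 0.05 = 0.017000
P(Temperature loop fails) [OR] = 1 − (1−0.23) × (1−0.14) = 0.337800
P(Interlock chain lost) [OR] = 1 − (1−0.32) × (1−0.29) = 0.517200
P(Cooling jacket lost) [OR] = 1 − (1−0.017000) × (1−0.337800) × (1−0.517200) = 0.685725
P(Vent system unavailable) [OR] = 1 − (1−0.06) × (1−0.30) × (1−0.22) × (1−0.39) = 0.686924
P(Agitation branch lost) [AND] = 0.33 × 0.686924 = 0.226685
P(Chemical batch overheats) [AND] = 0.685725 × 0.226685 = 0.155444
Rounded to 4 decimal places: P(Chemical batch overheats) ≈ 0.1554.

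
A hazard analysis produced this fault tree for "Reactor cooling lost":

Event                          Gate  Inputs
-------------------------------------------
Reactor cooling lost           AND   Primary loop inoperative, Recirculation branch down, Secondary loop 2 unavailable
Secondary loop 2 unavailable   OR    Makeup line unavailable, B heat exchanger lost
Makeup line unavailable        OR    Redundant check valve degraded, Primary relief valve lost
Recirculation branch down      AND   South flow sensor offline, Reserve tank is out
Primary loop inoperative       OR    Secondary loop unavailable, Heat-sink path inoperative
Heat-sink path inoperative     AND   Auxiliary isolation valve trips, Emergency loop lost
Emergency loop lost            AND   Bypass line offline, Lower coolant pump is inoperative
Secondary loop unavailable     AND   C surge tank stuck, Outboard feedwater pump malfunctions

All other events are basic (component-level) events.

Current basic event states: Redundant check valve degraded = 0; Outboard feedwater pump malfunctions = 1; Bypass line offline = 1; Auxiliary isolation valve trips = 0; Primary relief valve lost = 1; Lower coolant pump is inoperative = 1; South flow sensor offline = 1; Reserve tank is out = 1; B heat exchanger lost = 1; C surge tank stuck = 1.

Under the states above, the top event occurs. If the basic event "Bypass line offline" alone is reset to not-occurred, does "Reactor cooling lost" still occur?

Counterfactual: set "Bypass line offline" to not occurred.
Secondary loop unavailable [AND]: C surge tank stuck=occurs, Outboard feedwater pump malfunctions=occurs → all inputs occur → occurs.
Emergency loop lost [AND]: Bypass line offline=not, Lower coolant pump is inoperative=occurs → not all inputs occur → does not occur.
Heat-sink path inoperative [AND]: Auxiliary isolation valve trips=not, Emergency loop lost=not → not all inputs occur → does not occur.
Primary loop inoperative [OR]: Secondary loop unavailable=occurs, Heat-sink path inoperative=not → at least one input occurs → occurs.
Recirculation branch down [AND]: South flow sensor offline=occurs, Reserve tank is out=occurs → all inputs occur → occurs.
Makeup line unavailable [OR]: Redundant check valve degraded=not, Primary relief valve lost=occurs → at least one input occurs → occurs.
Secondary loop 2 unavailable [OR]: Makeup line unavailable=occurs, B heat exchanger lost=occurs → at least one input occurs → occurs.
Reactor cooling lost [AND]: Primary loop inoperative=occurs, Recirculation branch down=occurs, Secondary loop 2 unavailable=occurs → all inputs occur → occurs.

Yes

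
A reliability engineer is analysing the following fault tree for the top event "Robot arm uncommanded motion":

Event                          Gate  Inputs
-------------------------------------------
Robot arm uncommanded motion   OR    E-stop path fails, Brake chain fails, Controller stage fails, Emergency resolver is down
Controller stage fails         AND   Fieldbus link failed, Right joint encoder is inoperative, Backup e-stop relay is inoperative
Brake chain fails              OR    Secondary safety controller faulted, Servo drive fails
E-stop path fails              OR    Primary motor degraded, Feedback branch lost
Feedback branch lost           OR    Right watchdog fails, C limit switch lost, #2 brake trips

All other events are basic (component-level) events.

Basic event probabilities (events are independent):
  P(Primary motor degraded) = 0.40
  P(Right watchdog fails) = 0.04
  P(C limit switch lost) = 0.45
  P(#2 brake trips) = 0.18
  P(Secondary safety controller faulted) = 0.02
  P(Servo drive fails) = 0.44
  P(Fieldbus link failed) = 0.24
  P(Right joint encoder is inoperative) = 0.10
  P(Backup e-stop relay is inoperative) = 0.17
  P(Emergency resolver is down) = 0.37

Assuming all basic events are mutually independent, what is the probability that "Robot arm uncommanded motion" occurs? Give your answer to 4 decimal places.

0.9106

P(Feedback branch lost) [OR] = 1 − (1−0.04) × (1−0.45) × (1−0.18) = 0.567040
P(E-stop path fails) [OR] = 1 − (1−0.40) × (1−0.567040) = 0.740224
P(Brake chain fails) [OR] = 1 − (1−0.02) × (1−0.44) = 0.451200
P(Controller stage fails) [AND] = 0.24 × 0.10 × 0.17 = 0.004080
P(Robot arm uncommanded motion) [OR] = 1 − (1−0.740224) × (1−0.451200) × (1−0.004080) × (1−0.37) = 0.910550
Rounded to 4 decimal places: P(Robot arm uncommanded motion) ≈ 0.9106.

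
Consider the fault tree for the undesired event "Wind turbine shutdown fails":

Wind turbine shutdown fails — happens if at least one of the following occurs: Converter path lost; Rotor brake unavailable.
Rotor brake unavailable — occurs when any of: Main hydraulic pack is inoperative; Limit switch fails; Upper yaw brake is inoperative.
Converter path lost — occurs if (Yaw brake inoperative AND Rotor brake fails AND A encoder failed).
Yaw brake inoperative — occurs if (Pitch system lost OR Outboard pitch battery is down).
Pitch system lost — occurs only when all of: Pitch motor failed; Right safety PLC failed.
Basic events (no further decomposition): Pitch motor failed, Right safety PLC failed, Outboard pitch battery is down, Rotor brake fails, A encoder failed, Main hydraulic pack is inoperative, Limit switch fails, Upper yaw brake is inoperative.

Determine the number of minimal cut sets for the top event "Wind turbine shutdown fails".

5

Pitch system lost [AND]: one cut set from each child combined → 1 × 1 = 1 cut set(s).
Yaw brake inoperative [OR]: union of children's cut sets → 2 cut set(s).
Converter path lost [AND]: one cut set from each child combined → 2 × 1 × 1 = 2 cut set(s).
Rotor brake unavailable [OR]: union of children's cut sets → 3 cut set(s).
Wind turbine shutdown fails [OR]: union of children's cut sets → 5 cut set(s).
Minimal cut sets: {A encoder failed, Pitch motor failed, Right safety PLC failed, Rotor brake fails}; {A encoder failed, Outboard pitch battery is down, Rotor brake fails}; {Main hydraulic pack is inoperative}; {Limit switch fails}; {Upper yaw brake is inoperative}.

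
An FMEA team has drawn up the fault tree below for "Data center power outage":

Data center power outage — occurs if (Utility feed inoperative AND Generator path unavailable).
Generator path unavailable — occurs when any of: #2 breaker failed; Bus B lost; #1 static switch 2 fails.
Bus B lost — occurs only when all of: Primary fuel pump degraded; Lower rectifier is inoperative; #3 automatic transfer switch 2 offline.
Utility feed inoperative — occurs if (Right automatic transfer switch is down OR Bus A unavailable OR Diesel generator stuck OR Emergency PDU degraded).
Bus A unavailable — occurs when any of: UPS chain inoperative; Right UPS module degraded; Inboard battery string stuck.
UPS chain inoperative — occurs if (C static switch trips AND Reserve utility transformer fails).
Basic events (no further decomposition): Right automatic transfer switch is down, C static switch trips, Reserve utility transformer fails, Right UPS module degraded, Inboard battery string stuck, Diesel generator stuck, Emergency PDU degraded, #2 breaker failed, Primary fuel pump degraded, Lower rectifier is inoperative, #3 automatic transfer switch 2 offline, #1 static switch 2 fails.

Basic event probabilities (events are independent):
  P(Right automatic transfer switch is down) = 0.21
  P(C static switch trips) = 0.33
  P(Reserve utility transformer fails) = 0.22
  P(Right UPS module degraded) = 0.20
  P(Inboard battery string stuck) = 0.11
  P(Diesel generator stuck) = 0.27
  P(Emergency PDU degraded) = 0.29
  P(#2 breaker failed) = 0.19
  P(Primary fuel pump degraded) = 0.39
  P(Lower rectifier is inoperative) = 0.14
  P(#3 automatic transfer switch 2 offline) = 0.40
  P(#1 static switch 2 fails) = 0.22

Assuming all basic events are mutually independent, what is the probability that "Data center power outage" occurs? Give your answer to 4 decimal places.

0.2787

P(UPS chain inoperative) [AND] = 0.33 × 0.22 = 0.072600
P(Bus A unavailable) [OR] = 1 − (1−0.072600) × (1−0.20) × (1−0.11) = 0.339691
P(Utility feed inoperative) [OR] = 1 − (1−0.21) × (1−0.339691) × (1−0.27) × (1−0.29) = 0.729632
P(Bus B lost) [AND] = 0.39 × 0.14 × 0.40 = 0.021840
P(Generator path unavailable) [OR] = 1 − (1−0.19) × (1−0.021840) × (1−0.22) = 0.381999
P(Data center power outage) [AND] = 0.729632 × 0.381999 = 0.278719
Rounded to 4 decimal places: P(Data center power outage) ≈ 0.2787.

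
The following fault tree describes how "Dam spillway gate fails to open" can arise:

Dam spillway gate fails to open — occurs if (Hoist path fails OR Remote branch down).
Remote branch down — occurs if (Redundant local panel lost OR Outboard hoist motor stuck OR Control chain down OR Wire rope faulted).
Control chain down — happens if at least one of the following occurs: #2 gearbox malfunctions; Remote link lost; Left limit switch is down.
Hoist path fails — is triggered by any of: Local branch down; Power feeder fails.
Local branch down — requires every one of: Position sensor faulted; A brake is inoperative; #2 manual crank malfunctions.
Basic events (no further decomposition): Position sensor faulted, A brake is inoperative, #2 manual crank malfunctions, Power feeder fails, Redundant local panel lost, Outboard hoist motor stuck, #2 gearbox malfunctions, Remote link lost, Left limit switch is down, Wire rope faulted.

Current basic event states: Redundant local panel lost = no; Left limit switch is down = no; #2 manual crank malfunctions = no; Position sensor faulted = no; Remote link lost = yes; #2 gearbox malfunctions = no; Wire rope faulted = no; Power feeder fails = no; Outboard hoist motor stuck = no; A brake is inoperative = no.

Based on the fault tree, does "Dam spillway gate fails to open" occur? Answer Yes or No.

Yes

Local branch down [AND]: Position sensor faulted=not, A brake is inoperative=not, #2 manual crank malfunctions=not → not all inputs occur → does not occur.
Hoist path fails [OR]: Local branch down=not, Power feeder fails=not → no input occurs → does not occur.
Control chain down [OR]: #2 gearbox malfunctions=not, Remote link lost=occurs, Left limit switch is down=not → at least one input occurs → occurs.
Remote branch down [OR]: Redundant local panel lost=not, Outboard hoist motor stuck=not, Control chain down=occurs, Wire rope faulted=not → at least one input occurs → occurs.
Dam spillway gate fails to open [OR]: Hoist path fails=not, Remote branch down=occurs → at least one input occurs → occurs.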